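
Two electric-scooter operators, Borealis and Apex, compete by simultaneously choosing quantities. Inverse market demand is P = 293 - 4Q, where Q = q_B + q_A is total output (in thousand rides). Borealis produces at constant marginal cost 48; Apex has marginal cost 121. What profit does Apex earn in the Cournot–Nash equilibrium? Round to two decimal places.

272.25

Borealis's profit: π_B = (293 - 4Q)q_B - (48q_B). Setting ∂π_B/∂q_B = 0: 245 - 8q_B - 4(q_A) = 0.
Apex's first-order condition: 172 - 8q_A - 4(q_B) = 0.
Best responses: q_B = (245 - 4q_A)/8, q_A = (172 - 4q_B)/8.
Solving the pair: q_B = 53/2, q_A = 33/4.
Price P = 293 - 4·(139/4) = 154.
Apex's profit: (154 - 121)·(33/4) = 1089/4.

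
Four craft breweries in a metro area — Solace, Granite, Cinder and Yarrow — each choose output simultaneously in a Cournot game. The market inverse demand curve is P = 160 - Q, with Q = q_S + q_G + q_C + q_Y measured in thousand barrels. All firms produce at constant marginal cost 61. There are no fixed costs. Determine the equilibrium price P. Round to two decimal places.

80.80

Each firm earns π_i = (160 - Q)q_i - 61q_i.
First-order condition (treating rivals' output as given): 99 - 2q_i - Σ_{j≠i} q_j = 0.
With identical firms every q_j equals q_i, so Σ_{j≠i} q_j = 3q_i and 99 = 5q_i, giving q_i = 99/5.
Total output Q = 396/5, so price P = 160 - 396/5 = 404/5.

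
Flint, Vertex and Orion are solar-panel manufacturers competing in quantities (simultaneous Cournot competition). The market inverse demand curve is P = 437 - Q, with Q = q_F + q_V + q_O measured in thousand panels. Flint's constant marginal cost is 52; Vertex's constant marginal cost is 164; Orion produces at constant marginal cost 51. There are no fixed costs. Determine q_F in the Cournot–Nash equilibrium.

Flint's profit: π_F = (437 - Q)q_F - (52q_F). Setting ∂π_F/∂q_F = 0: 385 - 2q_F - (q_V + q_O) = 0.
Vertex's profit: π_V = (437 - Q)q_V - (164q_V). Setting ∂π_V/∂q_V = 0: 273 - 2q_V - (q_F + q_O) = 0.
Orion's profit: π_O = (437 - Q)q_O - (51q_O). Setting ∂π_O/∂q_O = 0: 386 - 2q_O - (q_F + q_V) = 0.
Summing all 3 equations gives 1044 − 4Q = 0, hence Q = 261.
Back-substituting: q_F = (385 − 261) = 124, q_V = (273 − 261) = 12, q_O = (386 − 261) = 125.

124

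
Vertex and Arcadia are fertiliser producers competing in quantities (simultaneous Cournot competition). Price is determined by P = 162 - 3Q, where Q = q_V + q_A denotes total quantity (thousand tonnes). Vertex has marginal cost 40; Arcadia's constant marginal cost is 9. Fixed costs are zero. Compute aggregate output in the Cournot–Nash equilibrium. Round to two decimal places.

Vertex's profit: π_V = (162 - 3Q)q_V - (40q_V). Setting ∂π_V/∂q_V = 0: 122 - 6q_V - 3(q_A) = 0.
Arcadia's profit: π_A = (162 - 3Q)q_A - (9q_A). Setting ∂π_A/∂q_A = 0: 153 - 6q_A - 3(q_V) = 0.
So q_V = (122 - 3q_A)/6 and q_A = (153 - 3q_V)/6.
Substituting one into the other gives q_V = 91/9 and q_A = 184/9.
Total output Q = 91/9 + 184/9 = 275/9.

30.56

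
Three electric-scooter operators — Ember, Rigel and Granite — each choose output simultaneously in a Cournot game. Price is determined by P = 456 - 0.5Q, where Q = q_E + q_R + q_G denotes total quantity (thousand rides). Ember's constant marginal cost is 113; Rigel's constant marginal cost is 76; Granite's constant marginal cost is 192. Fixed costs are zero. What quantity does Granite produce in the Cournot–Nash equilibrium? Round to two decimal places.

Ember's profit: π_E = (456 - 0.5Q)q_E - (113q_E). Setting ∂π_E/∂q_E = 0: 343 - q_E - (1/2)(q_R + q_G) = 0.
Rigel's profit: π_R = (456 - 0.5Q)q_R - (76q_R). Setting ∂π_R/∂q_R = 0: 380 - q_R - (1/2)(q_E + q_G) = 0.
Granite's profit: π_G = (456 - 0.5Q)q_G - (192q_G). Setting ∂π_G/∂q_G = 0: 264 - q_G - (1/2)(q_E + q_R) = 0.
Adding the 3 conditions: 987 − Q − Q = 0, i.e. Q = 987/2.
Back-substituting: q_E = (343 − 987/4)/(1/2) = 385/2, q_R = (380 − 987/4)/(1/2) = 533/2, q_G = (264 − 987/4)/(1/2) = 69/2.

34.50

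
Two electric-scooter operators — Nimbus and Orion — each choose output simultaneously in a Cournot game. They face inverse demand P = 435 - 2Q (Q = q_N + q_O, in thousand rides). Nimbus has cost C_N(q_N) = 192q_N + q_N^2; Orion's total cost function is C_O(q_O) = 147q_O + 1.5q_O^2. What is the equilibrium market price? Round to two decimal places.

Nimbus's profit: π_N = (435 - 2Q)q_N - (192q_N + q_N²). Setting ∂π_N/∂q_N = 0: 243 - 6q_N - 2(q_O) = 0.
Orion's profit: π_O = (435 - 2Q)q_O - (147q_O + (3/2)q_O²). Setting ∂π_O/∂q_O = 0: 288 - 7q_O - 2(q_N) = 0.
Best responses: q_N = (243 - 2q_O)/6, q_O = (288 - 2q_N)/7.
Solving the pair: q_N = 1125/38, q_O = 621/19.
Total output Q = 62.2895, so price P = 435 - 2·62.2895 = 310.4211.

310.42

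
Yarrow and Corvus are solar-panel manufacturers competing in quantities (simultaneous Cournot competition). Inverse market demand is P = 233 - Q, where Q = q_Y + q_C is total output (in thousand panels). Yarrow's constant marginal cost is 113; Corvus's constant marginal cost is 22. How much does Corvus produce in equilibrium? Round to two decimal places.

100.67

Yarrow's profit: π_Y = (233 - Q)q_Y - (113q_Y). Setting ∂π_Y/∂q_Y = 0: 120 - 2q_Y - (q_C) = 0.
Corvus's profit: π_C = (233 - Q)q_C - (22q_C). Setting ∂π_C/∂q_C = 0: 211 - 2q_C - (q_Y) = 0.
Rearranging gives the reaction functions q_Y = (120 - q_C)/2 and q_C = (211 - q_Y)/2.
Solving the pair: q_Y = 29/3, q_C = 302/3.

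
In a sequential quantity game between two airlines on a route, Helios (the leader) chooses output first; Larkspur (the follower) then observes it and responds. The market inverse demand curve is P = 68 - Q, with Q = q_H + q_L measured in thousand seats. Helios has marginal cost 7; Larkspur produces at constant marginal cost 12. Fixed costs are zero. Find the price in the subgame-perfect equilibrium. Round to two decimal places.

23.50

The follower Larkspur best-responds to any q_H: π_L = (68 - Q)q_L - 12q_L.
∂π_L/∂q_L = 56 - q_H - 2q_L = 0 gives the reaction function q_L = (56 - q_H)/2.
Helios substitutes q_L(q_H) into its own profit: π_H = q_H(68 - q_H - (56 - q_H)/2) - 7q_H = (40 - (1/2)q_H)q_H - 7q_H.
Maximising: ∂π_H/∂q_H = 33 - q_H = 0, giving q_H = 33.
Then q_L = (56 - 33)/2 = 23/2.
Total output Q = 89/2, so price P = 68 - 89/2 = 47/2.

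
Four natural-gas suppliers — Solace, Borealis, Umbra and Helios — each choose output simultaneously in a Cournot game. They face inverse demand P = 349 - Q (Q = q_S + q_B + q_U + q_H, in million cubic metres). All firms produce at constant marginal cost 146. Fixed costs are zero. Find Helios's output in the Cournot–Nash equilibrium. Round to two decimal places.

40.60

Each firm earns π_i = (349 - Q)q_i - 146q_i.
First-order condition (treating rivals' output as given): 203 - 2q_i - Σ_{j≠i} q_j = 0.
With identical firms every q_j equals q_i, so Σ_{j≠i} q_j = 3q_i and 203 = 5q_i, giving q_i = 203/5.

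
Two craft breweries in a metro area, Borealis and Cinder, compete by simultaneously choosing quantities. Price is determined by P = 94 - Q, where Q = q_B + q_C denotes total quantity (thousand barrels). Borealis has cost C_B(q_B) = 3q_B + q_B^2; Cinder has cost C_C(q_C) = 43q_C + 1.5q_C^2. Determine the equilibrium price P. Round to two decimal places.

66.79

Borealis's profit: π_B = (94 - Q)q_B - (3q_B + q_B²). Setting ∂π_B/∂q_B = 0: 91 - 4q_B - (q_C) = 0.
Cinder's profit: π_C = (94 - Q)q_C - (43q_C + (3/2)q_C²). Setting ∂π_C/∂q_C = 0: 51 - 5q_C - (q_B) = 0.
Best responses: q_B = (91 - q_C)/4, q_C = (51 - q_B)/5.
Substituting one into the other gives q_B = 404/19 and q_C = 113/19.
Total output Q = 517/19, so price P = 94 - 517/19 = 1269/19.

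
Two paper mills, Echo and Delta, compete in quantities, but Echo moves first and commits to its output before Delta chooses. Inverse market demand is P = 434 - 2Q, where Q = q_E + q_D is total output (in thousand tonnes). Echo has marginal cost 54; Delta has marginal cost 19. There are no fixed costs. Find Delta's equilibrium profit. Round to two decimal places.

7350.78

The follower Delta best-responds to any q_E: π_D = (434 - 2Q)q_D - 19q_D.
∂π_D/∂q_D = 415 - 2q_E - 4q_D = 0 gives the reaction function q_D = (415 - 2q_E)/4.
Echo substitutes q_D(q_E) into its own profit: π_E = q_E(434 - 2q_E - (415 - 2q_E)/2) - 54q_E = (453/2 - q_E)q_E - 54q_E.
The leader's first-order condition 345/2 - 2q_E = 0 yields q_E = 345/4.
Then q_D = (415 - 2·(345/4))/4 = 485/8.
Price P = 434 - 2·(1175/8) = 561/4.
Delta's profit: (561/4 - 19)·(485/8) = 7350.7813.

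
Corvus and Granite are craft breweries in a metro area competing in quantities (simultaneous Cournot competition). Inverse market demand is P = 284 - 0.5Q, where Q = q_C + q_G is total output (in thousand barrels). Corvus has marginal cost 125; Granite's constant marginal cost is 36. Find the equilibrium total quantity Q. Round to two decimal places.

Corvus's profit: π_C = (284 - 0.5Q)q_C - (125q_C). Setting ∂π_C/∂q_C = 0: 159 - q_C - (1/2)(q_G) = 0.
Granite's profit: π_G = (284 - 0.5Q)q_G - (36q_G). Setting ∂π_G/∂q_G = 0: 248 - q_G - (1/2)(q_C) = 0.
Rearranging gives the reaction functions q_C = (159 - (1/2)q_G) and q_G = (248 - (1/2)q_C).
Solving the pair: q_C = 140/3, q_G = 674/3.
Total output Q = 140/3 + 674/3 = 814/3.

271.33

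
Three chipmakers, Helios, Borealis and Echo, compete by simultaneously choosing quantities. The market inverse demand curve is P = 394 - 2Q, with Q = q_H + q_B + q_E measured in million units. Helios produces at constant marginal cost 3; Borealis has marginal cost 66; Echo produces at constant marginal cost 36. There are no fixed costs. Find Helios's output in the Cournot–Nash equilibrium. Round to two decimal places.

60.88

Helios's profit: π_H = (394 - 2Q)q_H - (3q_H). Setting ∂π_H/∂q_H = 0: 391 - 4q_H - 2(q_B + q_E) = 0.
Borealis's profit: π_B = (394 - 2Q)q_B - (66q_B). Setting ∂π_B/∂q_B = 0: 328 - 4q_B - 2(q_H + q_E) = 0.
Echo's profit: π_E = (394 - 2Q)q_E - (36q_E). Setting ∂π_E/∂q_E = 0: 358 - 4q_E - 2(q_H + q_B) = 0.
Summing all 3 equations gives 1077 − 8Q = 0, hence Q = 1077/8.
Back-substituting: q_H = (391 − 1077/4)/2 = 487/8, q_B = (328 − 1077/4)/2 = 235/8, q_E = (358 − 1077/4)/2 = 355/8.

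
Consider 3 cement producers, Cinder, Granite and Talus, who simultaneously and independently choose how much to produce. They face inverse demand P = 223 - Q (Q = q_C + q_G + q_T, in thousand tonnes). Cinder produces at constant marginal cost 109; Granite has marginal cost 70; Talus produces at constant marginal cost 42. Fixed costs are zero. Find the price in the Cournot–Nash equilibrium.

111

Cinder's profit: π_C = (223 - Q)q_C - (109q_C). Setting ∂π_C/∂q_C = 0: 114 - 2q_C - (q_G + q_T) = 0.
Granite's first-order condition: 153 - 2q_G - (q_C + q_T) = 0.
Talus's first-order condition: 181 - 2q_T - (q_C + q_G) = 0.
Summing all 3 equations gives 448 − 4Q = 0, hence Q = 112.
Back-substituting: q_C = (114 − 112) = 2, q_G = (153 − 112) = 41, q_T = (181 − 112) = 69.
Total output Q = 112, so price P = 223 - 112 = 111.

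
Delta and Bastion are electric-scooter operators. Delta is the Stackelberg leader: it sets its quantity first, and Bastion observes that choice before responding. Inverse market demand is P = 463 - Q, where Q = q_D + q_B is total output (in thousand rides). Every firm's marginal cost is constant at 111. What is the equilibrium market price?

199

The follower Bastion best-responds to any q_D: π_B = (463 - Q)q_B - 111q_B.
Setting the follower's marginal profit to zero, 352 - q_D - 2q_B = 0, i.e. q_B = (352 - q_D)/2.
Delta substitutes q_B(q_D) into its own profit: π_D = q_D(463 - q_D - (352 - q_D)/2) - 111q_D = (287 - (1/2)q_D)q_D - 111q_D.
Leader FOC: 176 - q_D = 0, so q_D = 176.
Then q_B = (352 - 176)/2 = 88.
Total output Q = 264, so price P = 463 - 264 = 199.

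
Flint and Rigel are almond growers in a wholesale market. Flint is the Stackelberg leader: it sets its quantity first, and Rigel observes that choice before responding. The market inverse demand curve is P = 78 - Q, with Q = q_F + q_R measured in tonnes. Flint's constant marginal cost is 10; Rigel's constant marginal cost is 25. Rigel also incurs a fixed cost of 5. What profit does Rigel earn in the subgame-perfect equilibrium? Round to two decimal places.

Solve by backward induction. Given q_F, the follower Rigel maximises π_R = (78 - q_F - q_R)q_R - 25q_R.
Setting the follower's marginal profit to zero, 53 - q_F - 2q_R = 0, i.e. q_R = (53 - q_F)/2.
Flint substitutes q_R(q_F) into its own profit: π_F = q_F(78 - q_F - (53 - q_F)/2) - 10q_F = (103/2 - (1/2)q_F)q_F - 10q_F.
Maximising: ∂π_F/∂q_F = 83/2 - q_F = 0, giving q_F = 83/2.
Then q_R = (53 - 83/2)/2 = 23/4.
Price P = 78 - 189/4 = 123/4.
Rigel's profit: (123/4 - 25)·(23/4) - 5 = 449/16.

28.06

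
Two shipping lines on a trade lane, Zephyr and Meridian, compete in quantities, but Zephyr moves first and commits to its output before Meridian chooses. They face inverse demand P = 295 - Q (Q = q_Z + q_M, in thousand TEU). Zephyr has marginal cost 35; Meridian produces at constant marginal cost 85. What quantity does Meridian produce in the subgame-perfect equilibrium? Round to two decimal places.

Solve by backward induction. Given q_Z, the follower Meridian maximises π_M = (295 - q_Z - q_M)q_M - 85q_M.
Follower FOC: 210 - q_Z - 2q_M = 0, so q_M(q_Z) = (210 - q_Z)/2.
The leader anticipates this reaction. Substituting into P = 295 - Q gives P = 190 - (1/2)q_Z, so π_Z = (190 - (1/2)q_Z)q_Z - 35q_Z.
The leader's first-order condition 155 - q_Z = 0 yields q_Z = 155.
Then q_M = (210 - 155)/2 = 55/2.

27.50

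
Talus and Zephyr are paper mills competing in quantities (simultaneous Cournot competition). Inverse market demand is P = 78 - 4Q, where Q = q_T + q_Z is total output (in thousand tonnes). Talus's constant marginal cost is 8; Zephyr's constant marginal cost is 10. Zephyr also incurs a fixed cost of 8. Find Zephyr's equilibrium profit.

Talus's profit: π_T = (78 - 4Q)q_T - (8q_T). Setting ∂π_T/∂q_T = 0: 70 - 8q_T - 4(q_Z) = 0.
Zephyr's first-order condition: 68 - 8q_Z - 4(q_T) = 0.
Rearranging gives the reaction functions q_T = (70 - 4q_Z)/8 and q_Z = (68 - 4q_T)/8.
Solving the pair: q_T = 6, q_Z = 11/2.
Price P = 78 - 4·(23/2) = 32.
Zephyr's profit: (32 - 10)·(11/2) - 8 = 113.

113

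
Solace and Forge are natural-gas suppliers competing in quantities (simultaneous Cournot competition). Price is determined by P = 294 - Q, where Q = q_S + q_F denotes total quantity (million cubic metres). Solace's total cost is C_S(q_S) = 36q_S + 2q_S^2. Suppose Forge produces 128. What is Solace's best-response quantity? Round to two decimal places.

With the rival's output fixed at 128, Solace's profit is π_S = (294 - 128 - q_S)q_S - (36q_S + 2q_S²) = (166 - q_S)q_S - (36q_S + 2q_S²).
∂π_S/∂q_S = 130 - 6q_S = 0, so q_S = 65/3.

21.67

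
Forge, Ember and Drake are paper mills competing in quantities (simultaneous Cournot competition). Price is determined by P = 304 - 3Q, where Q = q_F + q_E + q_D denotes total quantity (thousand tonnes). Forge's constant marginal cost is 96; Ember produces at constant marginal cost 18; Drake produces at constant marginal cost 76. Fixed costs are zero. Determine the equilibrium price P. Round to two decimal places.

123.50

Forge's profit: π_F = (304 - 3Q)q_F - (96q_F). Setting ∂π_F/∂q_F = 0: 208 - 6q_F - 3(q_E + q_D) = 0.
Ember's profit: π_E = (304 - 3Q)q_E - (18q_E). Setting ∂π_E/∂q_E = 0: 286 - 6q_E - 3(q_F + q_D) = 0.
Drake's first-order condition: 228 - 6q_D - 3(q_F + q_E) = 0.
Summing all 3 equations gives 722 − 12Q = 0, hence Q = 361/6.
Back-substituting: q_F = (208 − 361/2)/3 = 55/6, q_E = (286 − 361/2)/3 = 211/6, q_D = (228 − 361/2)/3 = 95/6.
Total output Q = 361/6, so price P = 304 - 3·(361/6) = 247/2.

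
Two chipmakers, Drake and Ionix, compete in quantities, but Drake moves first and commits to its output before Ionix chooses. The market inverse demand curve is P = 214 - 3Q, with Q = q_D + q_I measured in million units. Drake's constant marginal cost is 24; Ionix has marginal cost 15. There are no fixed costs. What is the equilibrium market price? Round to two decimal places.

Solve by backward induction. Given q_D, the follower Ionix maximises π_I = (214 - 3q_D - 3q_I)q_I - 15q_I.
Follower FOC: 199 - 3q_D - 6q_I = 0, so q_I(q_D) = (199 - 3q_D)/6.
The leader anticipates this reaction. Substituting into P = 214 - 3Q gives P = 229/2 - (3/2)q_D, so π_D = (229/2 - (3/2)q_D)q_D - 24q_D.
Leader FOC: 181/2 - 3q_D = 0, so q_D = 181/6.
Then q_I = (199 - 3·(181/6))/6 = 217/12.
Total output Q = 193/4, so price P = 214 - 3·(193/4) = 277/4.

69.25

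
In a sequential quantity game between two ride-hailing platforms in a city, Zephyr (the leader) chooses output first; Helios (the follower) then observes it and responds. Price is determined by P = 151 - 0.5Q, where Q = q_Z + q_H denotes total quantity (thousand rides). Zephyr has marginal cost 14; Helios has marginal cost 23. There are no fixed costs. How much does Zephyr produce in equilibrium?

146

The follower Helios best-responds to any q_Z: π_H = (151 - 0.5Q)q_H - 23q_H.
∂π_H/∂q_H = 128 - (1/2)q_Z - q_H = 0 gives the reaction function q_H = (128 - (1/2)q_Z).
Zephyr substitutes q_H(q_Z) into its own profit: π_Z = q_Z(151 - (1/2)q_Z - (128 - (1/2)q_Z)/2) - 14q_Z = (87 - (1/4)q_Z)q_Z - 14q_Z.
The leader's first-order condition 73 - (1/2)q_Z = 0 yields q_Z = 146.
Then q_H = (128 - (1/2)·146) = 55.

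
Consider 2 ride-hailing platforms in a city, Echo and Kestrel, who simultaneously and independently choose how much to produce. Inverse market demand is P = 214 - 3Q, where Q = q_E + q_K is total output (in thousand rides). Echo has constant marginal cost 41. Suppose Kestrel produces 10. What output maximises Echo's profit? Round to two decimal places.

With the rival's output fixed at 10, Echo's profit is π_E = (214 - 3·10 - 3q_E)q_E - (41q_E) = (184 - 3q_E)q_E - (41q_E).
∂π_E/∂q_E = 143 - 6q_E = 0, so q_E = 143/6.

23.83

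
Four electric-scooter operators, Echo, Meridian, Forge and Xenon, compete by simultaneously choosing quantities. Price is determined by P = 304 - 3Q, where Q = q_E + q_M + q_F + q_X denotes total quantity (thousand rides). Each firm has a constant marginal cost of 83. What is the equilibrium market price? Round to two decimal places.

127.20

A representative firm's profit is π_i = q_i(304 - 3Q) - 83q_i.
First-order condition (treating rivals' output as given): 221 - 6q_i - 3·Σ_{j≠i} q_j = 0.
By symmetry each firm produces the same amount; substituting Σ_{j≠i} q_j = 3q_i yields q_i = 221/15.
Total output Q = 884/15, so price P = 304 - 3·(884/15) = 636/5.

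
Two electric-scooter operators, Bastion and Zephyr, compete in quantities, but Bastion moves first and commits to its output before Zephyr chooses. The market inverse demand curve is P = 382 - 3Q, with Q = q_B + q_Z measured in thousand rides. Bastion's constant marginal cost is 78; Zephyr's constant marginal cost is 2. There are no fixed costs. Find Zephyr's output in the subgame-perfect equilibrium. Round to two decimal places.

44.33

Solve by backward induction. Given q_B, the follower Zephyr maximises π_Z = (382 - 3q_B - 3q_Z)q_Z - 2q_Z.
∂π_Z/∂q_Z = 380 - 3q_B - 6q_Z = 0 gives the reaction function q_Z = (380 - 3q_B)/6.
Bastion substitutes q_Z(q_B) into its own profit: π_B = q_B(382 - 3q_B - (380 - 3q_B)/2) - 78q_B = (192 - (3/2)q_B)q_B - 78q_B.
Maximising: ∂π_B/∂q_B = 114 - 3q_B = 0, giving q_B = 38.
Then q_Z = (380 - 3·38)/6 = 133/3.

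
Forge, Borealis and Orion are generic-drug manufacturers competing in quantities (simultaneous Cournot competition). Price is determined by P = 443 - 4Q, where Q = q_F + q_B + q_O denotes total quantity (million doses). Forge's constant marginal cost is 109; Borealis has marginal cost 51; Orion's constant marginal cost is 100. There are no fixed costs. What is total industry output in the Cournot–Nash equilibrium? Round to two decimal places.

66.81

Forge's profit: π_F = (443 - 4Q)q_F - (109q_F). Setting ∂π_F/∂q_F = 0: 334 - 8q_F - 4(q_B + q_O) = 0.
Borealis's first-order condition: 392 - 8q_B - 4(q_F + q_O) = 0.
Orion's profit: π_O = (443 - 4Q)q_O - (100q_O). Setting ∂π_O/∂q_O = 0: 343 - 8q_O - 4(q_F + q_B) = 0.
Adding the 3 first-order conditions: 1069 − 16Q = 0, so Q = 1069/16.
Back-substituting: q_F = (334 − 1069/4)/4 = 267/16, q_B = (392 − 1069/4)/4 = 499/16, q_O = (343 − 1069/4)/4 = 303/16.
Total output Q = 267/16 + 499/16 + 303/16 = 1069/16.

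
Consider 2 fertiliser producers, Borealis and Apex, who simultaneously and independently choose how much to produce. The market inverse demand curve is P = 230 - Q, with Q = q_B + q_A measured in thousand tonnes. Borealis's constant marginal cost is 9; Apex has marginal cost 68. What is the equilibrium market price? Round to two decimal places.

Borealis's profit: π_B = (230 - Q)q_B - (9q_B). Setting ∂π_B/∂q_B = 0: 221 - 2q_B - (q_A) = 0.
Apex's first-order condition: 162 - 2q_A - (q_B) = 0.
Best responses: q_B = (221 - q_A)/2, q_A = (162 - q_B)/2.
Solving the pair: q_B = 280/3, q_A = 103/3.
Total output Q = 383/3, so price P = 230 - 383/3 = 307/3.

102.33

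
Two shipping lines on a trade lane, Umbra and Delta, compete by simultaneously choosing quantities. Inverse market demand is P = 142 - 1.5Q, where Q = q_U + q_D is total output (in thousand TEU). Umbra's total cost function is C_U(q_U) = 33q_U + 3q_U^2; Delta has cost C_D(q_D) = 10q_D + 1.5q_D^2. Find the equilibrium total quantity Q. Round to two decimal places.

28.61

Umbra's profit: π_U = (142 - 1.5Q)q_U - (33q_U + 3q_U²). Setting ∂π_U/∂q_U = 0: 109 - 9q_U - (3/2)(q_D) = 0.
Delta's profit: π_D = (142 - 1.5Q)q_D - (10q_D + (3/2)q_D²). Setting ∂π_D/∂q_D = 0: 132 - 6q_D - (3/2)(q_U) = 0.
Rearranging gives the reaction functions q_U = (109 - (3/2)q_D)/9 and q_D = (132 - (3/2)q_U)/6.
Substituting one into the other gives q_U = 608/69 and q_D = 1366/69.
Total output Q = 608/69 + 1366/69 = 658/23.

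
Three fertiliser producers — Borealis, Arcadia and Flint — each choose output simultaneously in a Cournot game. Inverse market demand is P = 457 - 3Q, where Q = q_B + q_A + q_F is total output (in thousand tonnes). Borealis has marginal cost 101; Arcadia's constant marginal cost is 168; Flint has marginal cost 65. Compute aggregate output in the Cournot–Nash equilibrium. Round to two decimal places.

Borealis's profit: π_B = (457 - 3Q)q_B - (101q_B). Setting ∂π_B/∂q_B = 0: 356 - 6q_B - 3(q_A + q_F) = 0.
Arcadia's profit: π_A = (457 - 3Q)q_A - (168q_A). Setting ∂π_A/∂q_A = 0: 289 - 6q_A - 3(q_B + q_F) = 0.
Flint's first-order condition: 392 - 6q_F - 3(q_B + q_A) = 0.
Adding the 3 first-order conditions: 1037 − 12Q = 0, so Q = 1037/12.
Back-substituting: q_B = (356 − 1037/4)/3 = 129/4, q_A = (289 − 1037/4)/3 = 119/12, q_F = (392 − 1037/4)/3 = 177/4.
Total output Q = 129/4 + 119/12 + 177/4 = 1037/12.

86.42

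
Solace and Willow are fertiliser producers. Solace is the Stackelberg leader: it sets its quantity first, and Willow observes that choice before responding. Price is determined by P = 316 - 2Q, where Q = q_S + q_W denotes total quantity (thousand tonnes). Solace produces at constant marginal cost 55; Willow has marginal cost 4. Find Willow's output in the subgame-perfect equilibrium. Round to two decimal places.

51.75

The follower Willow best-responds to any q_S: π_W = (316 - 2Q)q_W - 4q_W.
∂π_W/∂q_W = 312 - 2q_S - 4q_W = 0 gives the reaction function q_W = (312 - 2q_S)/4.
The leader anticipates this reaction. Substituting into P = 316 - 2Q gives P = 160 - q_S, so π_S = (160 - q_S)q_S - 55q_S.
Leader FOC: 105 - 2q_S = 0, so q_S = 105/2.
Then q_W = (312 - 2·(105/2))/4 = 207/4.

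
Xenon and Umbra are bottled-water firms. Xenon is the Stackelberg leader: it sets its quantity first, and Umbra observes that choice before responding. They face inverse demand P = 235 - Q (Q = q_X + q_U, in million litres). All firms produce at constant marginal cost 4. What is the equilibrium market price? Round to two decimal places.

Solve by backward induction. Given q_X, the follower Umbra maximises π_U = (235 - q_X - q_U)q_U - 4q_U.
Setting the follower's marginal profit to zero, 231 - q_X - 2q_U = 0, i.e. q_U = (231 - q_X)/2.
The leader anticipates this reaction. Substituting into P = 235 - Q gives P = 239/2 - (1/2)q_X, so π_X = (239/2 - (1/2)q_X)q_X - 4q_X.
Maximising: ∂π_X/∂q_X = 231/2 - q_X = 0, giving q_X = 231/2.
Then q_U = (231 - 231/2)/2 = 231/4.
Total output Q = 693/4, so price P = 235 - 693/4 = 247/4.

61.75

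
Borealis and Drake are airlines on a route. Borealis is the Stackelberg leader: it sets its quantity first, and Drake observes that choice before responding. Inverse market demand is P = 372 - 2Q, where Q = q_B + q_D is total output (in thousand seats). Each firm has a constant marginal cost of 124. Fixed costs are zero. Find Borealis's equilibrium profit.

The follower Drake best-responds to any q_B: π_D = (372 - 2Q)q_D - 124q_D.
Setting the follower's marginal profit to zero, 248 - 2q_B - 4q_D = 0, i.e. q_D = (248 - 2q_B)/4.
The leader anticipates this reaction. Substituting into P = 372 - 2Q gives P = 248 - q_B, so π_B = (248 - q_B)q_B - 124q_B.
Maximising: ∂π_B/∂q_B = 124 - 2q_B = 0, giving q_B = 62.
Then q_D = (248 - 2·62)/4 = 31.
Price P = 372 - 2·93 = 186.
Borealis's profit: (186 - 124)·62 = 3844.

3844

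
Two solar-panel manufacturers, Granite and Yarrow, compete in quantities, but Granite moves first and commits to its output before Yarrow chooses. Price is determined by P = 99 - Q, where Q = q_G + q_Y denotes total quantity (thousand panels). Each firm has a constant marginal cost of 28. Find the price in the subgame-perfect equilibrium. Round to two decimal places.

The follower Yarrow best-responds to any q_G: π_Y = (99 - Q)q_Y - 28q_Y.
Setting the follower's marginal profit to zero, 71 - q_G - 2q_Y = 0, i.e. q_Y = (71 - q_G)/2.
Granite substitutes q_Y(q_G) into its own profit: π_G = q_G(99 - q_G - (71 - q_G)/2) - 28q_G = (127/2 - (1/2)q_G)q_G - 28q_G.
The leader's first-order condition 71/2 - q_G = 0 yields q_G = 71/2.
Then q_Y = (71 - 71/2)/2 = 71/4.
Total output Q = 213/4, so price P = 99 - 213/4 = 183/4.

45.75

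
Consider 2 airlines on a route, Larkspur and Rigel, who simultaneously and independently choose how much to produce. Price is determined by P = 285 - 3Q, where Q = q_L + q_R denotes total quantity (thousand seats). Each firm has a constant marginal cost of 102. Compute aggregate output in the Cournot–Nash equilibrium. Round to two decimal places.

40.67

A representative firm's profit is π_i = q_i(285 - 3Q) - 102q_i.
Setting ∂π_i/∂q_i = 0 with rivals' quantities fixed: 183 - 6q_i - 3q_j = 0.
By symmetry each firm produces the same amount; substituting q_j = q_i yields q_i = 183/9 = 61/3.
Total output Q = 61/3 + 61/3 = 122/3.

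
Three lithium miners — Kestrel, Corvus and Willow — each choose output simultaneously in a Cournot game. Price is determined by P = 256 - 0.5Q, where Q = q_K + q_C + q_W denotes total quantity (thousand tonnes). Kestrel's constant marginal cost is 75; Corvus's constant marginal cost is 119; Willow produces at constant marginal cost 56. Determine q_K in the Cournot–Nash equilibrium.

Kestrel's profit: π_K = (256 - 0.5Q)q_K - (75q_K). Setting ∂π_K/∂q_K = 0: 181 - q_K - (1/2)(q_C + q_W) = 0.
Corvus's first-order condition: 137 - q_C - (1/2)(q_K + q_W) = 0.
Willow's first-order condition: 200 - q_W - (1/2)(q_K + q_C) = 0.
Adding the 3 conditions: 518 − Q − Q = 0, i.e. Q = 259.
Back-substituting: q_K = (181 − 259/2)/(1/2) = 103, q_C = (137 − 259/2)/(1/2) = 15, q_W = (200 − 259/2)/(1/2) = 141.

103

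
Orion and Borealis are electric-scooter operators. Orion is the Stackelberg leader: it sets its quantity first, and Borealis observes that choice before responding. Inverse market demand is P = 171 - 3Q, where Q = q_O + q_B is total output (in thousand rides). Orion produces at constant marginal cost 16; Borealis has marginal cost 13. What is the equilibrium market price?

54

The follower Borealis best-responds to any q_O: π_B = (171 - 3Q)q_B - 13q_B.
Setting the follower's marginal profit to zero, 158 - 3q_O - 6q_B = 0, i.e. q_B = (158 - 3q_O)/6.
Orion substitutes q_B(q_O) into its own profit: π_O = q_O(171 - 3q_O - (158 - 3q_O)/2) - 16q_O = (92 - (3/2)q_O)q_O - 16q_O.
Maximising: ∂π_O/∂q_O = 76 - 3q_O = 0, giving q_O = 76/3.
Then q_B = (158 - 3·(76/3))/6 = 41/3.
Total output Q = 39, so price P = 171 - 3·39 = 54.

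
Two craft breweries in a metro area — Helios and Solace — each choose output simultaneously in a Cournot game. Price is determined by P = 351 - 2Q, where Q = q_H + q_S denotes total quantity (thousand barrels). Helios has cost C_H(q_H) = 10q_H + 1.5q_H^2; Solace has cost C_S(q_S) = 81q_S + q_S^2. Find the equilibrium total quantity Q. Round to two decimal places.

71.42

Helios's profit: π_H = (351 - 2Q)q_H - (10q_H + (3/2)q_H²). Setting ∂π_H/∂q_H = 0: 341 - 7q_H - 2(q_S) = 0.
Solace's profit: π_S = (351 - 2Q)q_S - (81q_S + q_S²). Setting ∂π_S/∂q_S = 0: 270 - 6q_S - 2(q_H) = 0.
Rearranging gives the reaction functions q_H = (341 - 2q_S)/7 and q_S = (270 - 2q_H)/6.
Substituting one into the other gives q_H = 753/19 and q_S = 604/19.
Total output Q = 753/19 + 604/19 = 1357/19.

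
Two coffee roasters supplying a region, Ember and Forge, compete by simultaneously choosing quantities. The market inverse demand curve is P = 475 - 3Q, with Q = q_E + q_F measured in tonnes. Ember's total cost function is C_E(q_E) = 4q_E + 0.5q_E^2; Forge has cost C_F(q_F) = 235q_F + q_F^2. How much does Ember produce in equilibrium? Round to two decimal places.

64.85

Ember's profit: π_E = (475 - 3Q)q_E - (4q_E + (1/2)q_E²). Setting ∂π_E/∂q_E = 0: 471 - 7q_E - 3(q_F) = 0.
Forge's first-order condition: 240 - 8q_F - 3(q_E) = 0.
So q_E = (471 - 3q_F)/7 and q_F = (240 - 3q_E)/8.
Solving the pair: q_E = 64.8511, q_F = 267/47.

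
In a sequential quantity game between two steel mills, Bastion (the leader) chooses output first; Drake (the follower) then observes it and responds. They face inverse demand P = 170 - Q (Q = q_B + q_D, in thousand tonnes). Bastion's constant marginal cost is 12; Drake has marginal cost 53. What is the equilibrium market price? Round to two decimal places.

61.75

The follower Drake best-responds to any q_B: π_D = (170 - Q)q_D - 53q_D.
∂π_D/∂q_D = 117 - q_B - 2q_D = 0 gives the reaction function q_D = (117 - q_B)/2.
The leader anticipates this reaction. Substituting into P = 170 - Q gives P = 223/2 - (1/2)q_B, so π_B = (223/2 - (1/2)q_B)q_B - 12q_B.
The leader's first-order condition 199/2 - q_B = 0 yields q_B = 199/2.
Then q_D = (117 - 199/2)/2 = 35/4.
Total output Q = 433/4, so price P = 170 - 433/4 = 247/4.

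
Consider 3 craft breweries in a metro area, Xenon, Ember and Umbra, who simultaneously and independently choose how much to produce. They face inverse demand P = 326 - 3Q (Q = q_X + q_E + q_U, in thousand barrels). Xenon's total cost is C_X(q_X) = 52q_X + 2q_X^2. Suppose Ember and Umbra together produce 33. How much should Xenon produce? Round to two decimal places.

17.50

With rivals' combined output fixed at 33, Xenon's profit is π_X = (326 - 3·33 - 3q_X)q_X - (52q_X + 2q_X²) = (227 - 3q_X)q_X - (52q_X + 2q_X²).
∂π_X/∂q_X = 175 - 10q_X = 0, so q_X = 35/2.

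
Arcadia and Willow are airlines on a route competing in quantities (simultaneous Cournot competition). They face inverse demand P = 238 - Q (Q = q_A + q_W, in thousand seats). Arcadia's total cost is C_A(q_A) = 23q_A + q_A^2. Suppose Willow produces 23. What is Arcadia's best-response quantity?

48

With the rival's output fixed at 23, Arcadia's profit is π_A = (238 - 23 - q_A)q_A - (23q_A + q_A²) = (215 - q_A)q_A - (23q_A + q_A²).
∂π_A/∂q_A = 192 - 4q_A = 0, so q_A = 48.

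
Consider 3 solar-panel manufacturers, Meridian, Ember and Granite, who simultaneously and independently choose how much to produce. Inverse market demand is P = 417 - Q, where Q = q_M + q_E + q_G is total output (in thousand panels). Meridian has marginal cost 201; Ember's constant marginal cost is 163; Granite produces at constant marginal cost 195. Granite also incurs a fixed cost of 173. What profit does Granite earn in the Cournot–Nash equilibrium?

Meridian's profit: π_M = (417 - Q)q_M - (201q_M). Setting ∂π_M/∂q_M = 0: 216 - 2q_M - (q_E + q_G) = 0.
Ember's first-order condition: 254 - 2q_E - (q_M + q_G) = 0.
Granite's profit: π_G = (417 - Q)q_G - (195q_G). Setting ∂π_G/∂q_G = 0: 222 - 2q_G - (q_M + q_E) = 0.
Summing all 3 equations gives 692 − 4Q = 0, hence Q = 173.
Back-substituting: q_M = (216 − 173) = 43, q_E = (254 − 173) = 81, q_G = (222 − 173) = 49.
Price P = 417 - 173 = 244.
Granite's profit: (244 - 195)·49 - 173 = 2228.

2228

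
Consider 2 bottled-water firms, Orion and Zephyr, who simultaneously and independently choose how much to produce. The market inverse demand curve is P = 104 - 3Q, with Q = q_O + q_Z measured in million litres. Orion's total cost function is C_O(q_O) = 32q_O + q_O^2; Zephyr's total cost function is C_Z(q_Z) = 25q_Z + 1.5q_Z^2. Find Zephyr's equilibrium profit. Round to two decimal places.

Orion's profit: π_O = (104 - 3Q)q_O - (32q_O + q_O²). Setting ∂π_O/∂q_O = 0: 72 - 8q_O - 3(q_Z) = 0.
Zephyr's profit: π_Z = (104 - 3Q)q_Z - (25q_Z + (3/2)q_Z²). Setting ∂π_Z/∂q_Z = 0: 79 - 9q_Z - 3(q_O) = 0.
So q_O = (72 - 3q_Z)/8 and q_Z = (79 - 3q_O)/9.
Solving the pair: q_O = 137/21, q_Z = 416/63.
Price P = 104 - 3·(827/63) = 1357/21.
Zephyr's profit: (1357/21)·(416/63) - 25·(416/63) - (3/2)(416/63)² = 196.2086.

196.21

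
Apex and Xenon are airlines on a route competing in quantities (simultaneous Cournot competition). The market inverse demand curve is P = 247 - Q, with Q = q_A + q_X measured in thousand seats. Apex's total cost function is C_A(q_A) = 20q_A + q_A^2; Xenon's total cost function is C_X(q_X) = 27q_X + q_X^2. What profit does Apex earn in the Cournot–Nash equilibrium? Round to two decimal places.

Apex's profit: π_A = (247 - Q)q_A - (20q_A + q_A²). Setting ∂π_A/∂q_A = 0: 227 - 4q_A - (q_X) = 0.
Xenon's first-order condition: 220 - 4q_X - (q_A) = 0.
Best responses: q_A = (227 - q_X)/4, q_X = (220 - q_A)/4.
Substituting one into the other gives q_A = 688/15 and q_X = 653/15.
Price P = 247 - 447/5 = 788/5.
Apex's profit: (788/5)·(688/15) - 20·(688/15) - (688/15)² = 4207.5022.

4207.50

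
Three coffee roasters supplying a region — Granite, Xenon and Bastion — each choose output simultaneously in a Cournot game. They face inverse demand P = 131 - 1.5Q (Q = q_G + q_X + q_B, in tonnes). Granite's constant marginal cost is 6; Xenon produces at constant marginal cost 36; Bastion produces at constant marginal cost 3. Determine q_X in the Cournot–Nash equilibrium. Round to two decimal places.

Granite's profit: π_G = (131 - 1.5Q)q_G - (6q_G). Setting ∂π_G/∂q_G = 0: 125 - 3q_G - (3/2)(q_X + q_B) = 0.
Xenon's first-order condition: 95 - 3q_X - (3/2)(q_G + q_B) = 0.
Bastion's profit: π_B = (131 - 1.5Q)q_B - (3q_B). Setting ∂π_B/∂q_B = 0: 128 - 3q_B - (3/2)(q_G + q_X) = 0.
Adding the 3 first-order conditions: 348 − 6Q = 0, so Q = 58.
Back-substituting: q_G = (125 − 87)/(3/2) = 76/3, q_X = (95 − 87)/(3/2) = 16/3, q_B = (128 − 87)/(3/2) = 82/3.

5.33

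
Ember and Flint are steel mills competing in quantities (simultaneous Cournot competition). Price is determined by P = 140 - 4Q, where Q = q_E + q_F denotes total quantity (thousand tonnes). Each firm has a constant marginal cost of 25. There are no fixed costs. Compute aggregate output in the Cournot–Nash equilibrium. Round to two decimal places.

19.17

A representative firm's profit is π_i = q_i(140 - 4Q) - 25q_i.
Setting ∂π_i/∂q_i = 0 with rivals' quantities fixed: 115 - 8q_i - 4q_j = 0.
With identical firms every q_j equals q_i, so q_j = q_i and 115 = 12q_i, giving q_i = 115/12.
Total output Q = 115/12 + 115/12 = 115/6.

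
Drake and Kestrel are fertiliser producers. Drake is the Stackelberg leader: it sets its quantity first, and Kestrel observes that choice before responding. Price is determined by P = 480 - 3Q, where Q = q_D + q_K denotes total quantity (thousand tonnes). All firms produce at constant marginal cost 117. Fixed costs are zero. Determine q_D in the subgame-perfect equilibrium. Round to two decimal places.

60.50

The follower Kestrel best-responds to any q_D: π_K = (480 - 3Q)q_K - 117q_K.
Setting the follower's marginal profit to zero, 363 - 3q_D - 6q_K = 0, i.e. q_K = (363 - 3q_D)/6.
Drake substitutes q_K(q_D) into its own profit: π_D = q_D(480 - 3q_D - (363 - 3q_D)/2) - 117q_D = (597/2 - (3/2)q_D)q_D - 117q_D.
The leader's first-order condition 363/2 - 3q_D = 0 yields q_D = 121/2.
Then q_K = (363 - 3·(121/2))/6 = 121/4.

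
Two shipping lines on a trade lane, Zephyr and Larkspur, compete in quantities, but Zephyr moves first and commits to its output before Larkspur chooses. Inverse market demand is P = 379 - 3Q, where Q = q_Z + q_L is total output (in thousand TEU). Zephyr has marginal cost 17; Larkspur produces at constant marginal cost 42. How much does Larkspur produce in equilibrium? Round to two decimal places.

The follower Larkspur best-responds to any q_Z: π_L = (379 - 3Q)q_L - 42q_L.
Setting the follower's marginal profit to zero, 337 - 3q_Z - 6q_L = 0, i.e. q_L = (337 - 3q_Z)/6.
Zephyr substitutes q_L(q_Z) into its own profit: π_Z = q_Z(379 - 3q_Z - (337 - 3q_Z)/2) - 17q_Z = (421/2 - (3/2)q_Z)q_Z - 17q_Z.
Leader FOC: 387/2 - 3q_Z = 0, so q_Z = 129/2.
Then q_L = (337 - 3·(129/2))/6 = 287/12.

23.92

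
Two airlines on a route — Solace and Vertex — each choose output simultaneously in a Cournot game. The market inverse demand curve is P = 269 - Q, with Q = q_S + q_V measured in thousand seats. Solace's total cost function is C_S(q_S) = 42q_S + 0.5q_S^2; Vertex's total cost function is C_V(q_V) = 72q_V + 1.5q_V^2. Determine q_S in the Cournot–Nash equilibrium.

Solace's profit: π_S = (269 - Q)q_S - (42q_S + (1/2)q_S²). Setting ∂π_S/∂q_S = 0: 227 - 3q_S - (q_V) = 0.
Vertex's first-order condition: 197 - 5q_V - (q_S) = 0.
So q_S = (227 - q_V)/3 and q_V = (197 - q_S)/5.
Substituting one into the other gives q_S = 67 and q_V = 26.

67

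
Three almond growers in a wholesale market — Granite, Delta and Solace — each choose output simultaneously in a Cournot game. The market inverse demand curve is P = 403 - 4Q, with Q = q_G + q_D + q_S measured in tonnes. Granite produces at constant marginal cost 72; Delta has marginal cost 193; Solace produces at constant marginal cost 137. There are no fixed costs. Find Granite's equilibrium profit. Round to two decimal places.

Granite's profit: π_G = (403 - 4Q)q_G - (72q_G). Setting ∂π_G/∂q_G = 0: 331 - 8q_G - 4(q_D + q_S) = 0.
Delta's first-order condition: 210 - 8q_D - 4(q_G + q_S) = 0.
Solace's profit: π_S = (403 - 4Q)q_S - (137q_S). Setting ∂π_S/∂q_S = 0: 266 - 8q_S - 4(q_G + q_D) = 0.
Summing all 3 equations gives 807 − 16Q = 0, hence Q = 807/16.
Back-substituting: q_G = (331 − 807/4)/4 = 517/16, q_D = (210 − 807/4)/4 = 33/16, q_S = (266 − 807/4)/4 = 257/16.
Price P = 403 - 4·(807/16) = 805/4.
Granite's profit: (805/4 - 72)·(517/16) = 4176.3906.

4176.39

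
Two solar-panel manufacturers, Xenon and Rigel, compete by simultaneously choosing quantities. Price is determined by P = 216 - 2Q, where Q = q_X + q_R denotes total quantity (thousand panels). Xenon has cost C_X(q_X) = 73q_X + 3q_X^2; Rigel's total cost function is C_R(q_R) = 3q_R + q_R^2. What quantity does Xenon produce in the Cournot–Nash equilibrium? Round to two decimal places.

Xenon's profit: π_X = (216 - 2Q)q_X - (73q_X + 3q_X²). Setting ∂π_X/∂q_X = 0: 143 - 10q_X - 2(q_R) = 0.
Rigel's profit: π_R = (216 - 2Q)q_R - (3q_R + q_R²). Setting ∂π_R/∂q_R = 0: 213 - 6q_R - 2(q_X) = 0.
Rearranging gives the reaction functions q_X = (143 - 2q_R)/10 and q_R = (213 - 2q_X)/6.
Substituting one into the other gives q_X = 54/7 and q_R = 461/14.

7.71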